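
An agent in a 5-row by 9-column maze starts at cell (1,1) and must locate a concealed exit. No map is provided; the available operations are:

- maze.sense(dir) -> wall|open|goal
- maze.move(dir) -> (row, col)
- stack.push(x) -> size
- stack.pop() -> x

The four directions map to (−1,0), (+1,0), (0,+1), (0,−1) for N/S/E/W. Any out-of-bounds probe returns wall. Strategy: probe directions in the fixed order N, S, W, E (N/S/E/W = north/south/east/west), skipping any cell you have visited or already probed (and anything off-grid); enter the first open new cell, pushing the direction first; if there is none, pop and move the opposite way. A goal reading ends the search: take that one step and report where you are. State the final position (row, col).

Step: sense[dir=north]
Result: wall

Step: sense[dir=south]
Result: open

Step: push[x=south]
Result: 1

Step: move[dir=south]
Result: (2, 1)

Step: sense[dir=south]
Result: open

Step: push[x=south]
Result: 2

Step: move[dir=south]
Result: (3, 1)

Step: sense[dir=south]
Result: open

Step: push[x=south]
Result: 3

Step: move[dir=south]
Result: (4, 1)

Step: sense[dir=west]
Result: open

Step: push[x=west]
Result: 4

Step: move[dir=west]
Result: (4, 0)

Step: sense[dir=north]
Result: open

Step: push[x=north]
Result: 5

Step: move[dir=north]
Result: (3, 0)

Step: sense[dir=north]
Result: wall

Step: pop[]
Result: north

Step: move[dir=south]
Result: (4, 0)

Step: pop[]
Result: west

Step: move[dir=east]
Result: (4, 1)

Step: sense[dir=east]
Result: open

Step: push[x=east]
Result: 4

Step: move[dir=east]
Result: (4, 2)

Step: sense[dir=north]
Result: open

Step: push[x=north]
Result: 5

Step: move[dir=north]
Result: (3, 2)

Step: sense[dir=north]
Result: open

Step: push[x=north]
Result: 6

Step: move[dir=north]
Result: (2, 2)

Step: sense[dir=north]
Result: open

Step: push[x=north]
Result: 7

Step: move[dir=north]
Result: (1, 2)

Step: sense[dir=north]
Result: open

Step: push[x=north]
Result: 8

Step: move[dir=north]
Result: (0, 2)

Step: sense[dir=east]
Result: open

Step: push[x=east]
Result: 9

Step: move[dir=east]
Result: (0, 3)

Step: sense[dir=south]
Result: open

Step: push[x=south]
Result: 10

Step: move[dir=south]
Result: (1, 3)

Step: sense[dir=south]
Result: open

Step: push[x=south]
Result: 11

Step: move[dir=south]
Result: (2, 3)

Step: sense[dir=south]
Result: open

Step: push[x=south]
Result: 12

Step: move[dir=south]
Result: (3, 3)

Step: sense[dir=south]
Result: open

Step: push[x=south]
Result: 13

Step: move[dir=south]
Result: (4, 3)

Step: sense[dir=east]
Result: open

Step: push[x=east]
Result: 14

Step: move[dir=east]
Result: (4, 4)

Step: sense[dir=north]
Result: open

Step: push[x=north]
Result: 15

Step: move[dir=north]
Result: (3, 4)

Step: sense[dir=north]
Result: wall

Step: sense[dir=east]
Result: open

Step: push[x=east]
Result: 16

Step: move[dir=east]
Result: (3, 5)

Step: sense[dir=north]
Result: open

Step: push[x=north]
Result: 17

Step: move[dir=north]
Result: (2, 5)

Step: sense[dir=north]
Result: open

Step: push[x=north]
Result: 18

Step: move[dir=north]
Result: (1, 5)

Step: sense[dir=north]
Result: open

Step: push[x=north]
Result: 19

Step: move[dir=north]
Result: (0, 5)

Step: sense[dir=west]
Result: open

Step: push[x=west]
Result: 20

Step: move[dir=west]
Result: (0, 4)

Step: sense[dir=south]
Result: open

Step: push[x=south]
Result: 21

Step: move[dir=south]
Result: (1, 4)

Step: pop[]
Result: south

Step: move[dir=north]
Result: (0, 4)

Step: pop[]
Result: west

Step: move[dir=east]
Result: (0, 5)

Step: sense[dir=east]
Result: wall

Step: pop[]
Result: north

Step: move[dir=south]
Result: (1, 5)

Step: sense[dir=east]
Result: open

Step: push[x=east]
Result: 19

Step: move[dir=east]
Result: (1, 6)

Step: sense[dir=south]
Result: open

Step: push[x=south]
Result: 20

Step: move[dir=south]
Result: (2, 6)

Step: sense[dir=south]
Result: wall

Step: sense[dir=east]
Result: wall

Step: pop[]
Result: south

Step: move[dir=north]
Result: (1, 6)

Step: sense[dir=east]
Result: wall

Step: pop[]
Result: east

Step: move[dir=west]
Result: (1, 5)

Step: pop[]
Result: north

Step: move[dir=south]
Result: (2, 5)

Step: pop[]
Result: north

Step: move[dir=south]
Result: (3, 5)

Step: sense[dir=south]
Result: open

Step: push[x=south]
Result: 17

Step: move[dir=south]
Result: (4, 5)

Step: sense[dir=east]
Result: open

Step: push[x=east]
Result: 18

Step: move[dir=east]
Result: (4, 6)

Step: sense[dir=east]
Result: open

Step: push[x=east]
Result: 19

Step: move[dir=east]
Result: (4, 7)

Step: sense[dir=north]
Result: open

Step: push[x=north]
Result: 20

Step: move[dir=north]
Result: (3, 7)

Step: sense[dir=east]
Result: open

Step: push[x=east]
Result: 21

Step: move[dir=east]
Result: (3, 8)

Step: sense[dir=north]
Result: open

Step: push[x=north]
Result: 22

Step: move[dir=north]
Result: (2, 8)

Step: sense[dir=north]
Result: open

Step: push[x=north]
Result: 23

Step: move[dir=north]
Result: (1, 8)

Step: sense[dir=north]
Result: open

Step: push[x=north]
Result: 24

Step: move[dir=north]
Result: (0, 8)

Step: sense[dir=west]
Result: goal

Step: move[dir=west]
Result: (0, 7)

Answer: (0, 7)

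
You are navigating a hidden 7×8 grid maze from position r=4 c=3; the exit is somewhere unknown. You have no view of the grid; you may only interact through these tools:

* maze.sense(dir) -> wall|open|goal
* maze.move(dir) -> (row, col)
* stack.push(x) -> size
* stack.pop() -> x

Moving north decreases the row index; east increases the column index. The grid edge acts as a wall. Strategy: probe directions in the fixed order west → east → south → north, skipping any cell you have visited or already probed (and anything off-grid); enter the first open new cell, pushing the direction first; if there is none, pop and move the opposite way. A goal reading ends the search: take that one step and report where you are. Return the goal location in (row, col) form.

→ maze.sense(dir: west)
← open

→ stack.push(x: west)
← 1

→ maze.move(dir: west)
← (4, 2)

→ maze.sense(dir: west)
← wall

→ maze.sense(dir: south)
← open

→ stack.push(x: south)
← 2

→ maze.move(dir: south)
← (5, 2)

→ maze.sense(dir: west)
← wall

→ maze.sense(dir: east)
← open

→ stack.push(x: east)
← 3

→ maze.move(dir: east)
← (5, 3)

→ maze.sense(dir: east)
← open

→ stack.push(x: east)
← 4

→ maze.move(dir: east)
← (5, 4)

→ maze.sense(dir: east)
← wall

→ maze.sense(dir: south)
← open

→ stack.push(x: south)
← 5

→ maze.move(dir: south)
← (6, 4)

→ maze.sense(dir: west)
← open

→ stack.push(x: west)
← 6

→ maze.move(dir: west)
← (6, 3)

→ maze.sense(dir: west)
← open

→ stack.push(x: west)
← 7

→ maze.move(dir: west)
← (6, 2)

→ maze.sense(dir: west)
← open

→ stack.push(x: west)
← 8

→ maze.move(dir: west)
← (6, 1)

→ maze.sense(dir: west)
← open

→ stack.push(x: west)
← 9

→ maze.move(dir: west)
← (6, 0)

→ maze.sense(dir: north)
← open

→ stack.push(x: north)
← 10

→ maze.move(dir: north)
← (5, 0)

→ maze.sense(dir: north)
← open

→ stack.push(x: north)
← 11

→ maze.move(dir: north)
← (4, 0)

→ maze.sense(dir: north)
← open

→ stack.push(x: north)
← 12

→ maze.move(dir: north)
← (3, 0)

→ maze.sense(dir: east)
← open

→ stack.push(x: east)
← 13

→ maze.move(dir: east)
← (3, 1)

→ maze.sense(dir: east)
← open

→ stack.push(x: east)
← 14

→ maze.move(dir: east)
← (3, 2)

→ maze.sense(dir: east)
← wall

→ maze.sense(dir: north)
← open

→ stack.push(x: north)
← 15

→ maze.move(dir: north)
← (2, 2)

→ maze.sense(dir: west)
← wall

→ maze.sense(dir: east)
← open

→ stack.push(x: east)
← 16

→ maze.move(dir: east)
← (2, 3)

→ maze.sense(dir: east)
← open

→ stack.push(x: east)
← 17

→ maze.move(dir: east)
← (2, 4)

→ maze.sense(dir: east)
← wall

→ maze.sense(dir: south)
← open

→ stack.push(x: south)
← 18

→ maze.move(dir: south)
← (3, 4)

→ maze.sense(dir: east)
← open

→ stack.push(x: east)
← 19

→ maze.move(dir: east)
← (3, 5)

→ maze.sense(dir: east)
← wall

→ maze.sense(dir: south)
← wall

→ stack.pop()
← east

→ maze.move(dir: west)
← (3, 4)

→ maze.sense(dir: south)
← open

→ stack.push(x: south)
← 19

→ maze.move(dir: south)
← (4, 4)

→ stack.pop()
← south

→ maze.move(dir: north)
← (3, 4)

→ stack.pop()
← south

→ maze.move(dir: north)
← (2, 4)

→ maze.sense(dir: north)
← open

→ stack.push(x: north)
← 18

→ maze.move(dir: north)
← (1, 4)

→ maze.sense(dir: west)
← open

→ stack.push(x: west)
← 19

→ maze.move(dir: west)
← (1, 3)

→ maze.sense(dir: west)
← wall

→ maze.sense(dir: north)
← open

→ stack.push(x: north)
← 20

→ maze.move(dir: north)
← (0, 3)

→ maze.sense(dir: west)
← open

→ stack.push(x: west)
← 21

→ maze.move(dir: west)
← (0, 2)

→ maze.sense(dir: west)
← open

→ stack.push(x: west)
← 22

→ maze.move(dir: west)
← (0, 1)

→ maze.sense(dir: west)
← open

→ stack.push(x: west)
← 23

→ maze.move(dir: west)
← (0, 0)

→ maze.sense(dir: south)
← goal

→ maze.move(dir: south)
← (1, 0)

Answer: (1, 0)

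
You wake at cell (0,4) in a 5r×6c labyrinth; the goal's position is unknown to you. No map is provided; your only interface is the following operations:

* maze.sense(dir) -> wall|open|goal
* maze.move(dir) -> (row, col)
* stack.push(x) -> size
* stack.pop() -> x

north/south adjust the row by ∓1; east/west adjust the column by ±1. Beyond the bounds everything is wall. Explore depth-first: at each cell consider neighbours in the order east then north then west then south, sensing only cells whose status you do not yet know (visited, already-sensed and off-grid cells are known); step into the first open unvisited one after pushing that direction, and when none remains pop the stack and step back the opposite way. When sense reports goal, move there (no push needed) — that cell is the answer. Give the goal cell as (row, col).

·→ sense(dir=east)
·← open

·→ push(x=east)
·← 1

·→ move(dir=east)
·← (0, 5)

·→ sense(dir=south)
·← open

·→ push(x=south)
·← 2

·→ move(dir=south)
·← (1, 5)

·→ sense(dir=west)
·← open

·→ push(x=west)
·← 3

·→ move(dir=west)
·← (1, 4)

·→ sense(dir=west)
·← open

·→ push(x=west)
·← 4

·→ move(dir=west)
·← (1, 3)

·→ sense(dir=north)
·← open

·→ push(x=north)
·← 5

·→ move(dir=north)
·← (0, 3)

·→ sense(dir=west)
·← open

·→ push(x=west)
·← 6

·→ move(dir=west)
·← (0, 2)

·→ sense(dir=west)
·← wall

·→ sense(dir=south)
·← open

·→ push(x=south)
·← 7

·→ move(dir=south)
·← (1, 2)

·→ sense(dir=west)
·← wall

·→ sense(dir=south)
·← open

·→ push(x=south)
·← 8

·→ move(dir=south)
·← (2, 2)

·→ sense(dir=east)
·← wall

·→ sense(dir=west)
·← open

·→ push(x=west)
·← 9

·→ move(dir=west)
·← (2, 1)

·→ sense(dir=west)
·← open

·→ push(x=west)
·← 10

·→ move(dir=west)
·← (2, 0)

·→ sense(dir=north)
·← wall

·→ sense(dir=south)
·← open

·→ push(x=south)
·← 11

·→ move(dir=south)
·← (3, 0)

·→ sense(dir=east)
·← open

·→ push(x=east)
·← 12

·→ move(dir=east)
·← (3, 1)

·→ sense(dir=east)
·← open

·→ push(x=east)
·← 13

·→ move(dir=east)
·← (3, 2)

·→ sense(dir=east)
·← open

·→ push(x=east)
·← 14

·→ move(dir=east)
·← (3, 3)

·→ sense(dir=east)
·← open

·→ push(x=east)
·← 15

·→ move(dir=east)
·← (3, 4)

·→ sense(dir=east)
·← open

·→ push(x=east)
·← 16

·→ move(dir=east)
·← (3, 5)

·→ sense(dir=north)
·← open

·→ push(x=north)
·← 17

·→ move(dir=north)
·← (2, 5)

·→ sense(dir=west)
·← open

·→ push(x=west)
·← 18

·→ move(dir=west)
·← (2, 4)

·→ pop()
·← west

·→ move(dir=east)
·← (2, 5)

·→ pop()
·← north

·→ move(dir=south)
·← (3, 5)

·→ sense(dir=south)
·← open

·→ push(x=south)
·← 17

·→ move(dir=south)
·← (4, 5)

·→ sense(dir=west)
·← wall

·→ pop()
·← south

·→ move(dir=north)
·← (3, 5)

·→ pop()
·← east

·→ move(dir=west)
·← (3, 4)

·→ pop()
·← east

·→ move(dir=west)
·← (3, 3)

·→ sense(dir=south)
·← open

·→ push(x=south)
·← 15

·→ move(dir=south)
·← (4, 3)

·→ sense(dir=west)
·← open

·→ push(x=west)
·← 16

·→ move(dir=west)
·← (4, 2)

·→ sense(dir=west)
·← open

·→ push(x=west)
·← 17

·→ move(dir=west)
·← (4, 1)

·→ sense(dir=west)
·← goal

·→ move(dir=west)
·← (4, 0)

Answer: (4, 0)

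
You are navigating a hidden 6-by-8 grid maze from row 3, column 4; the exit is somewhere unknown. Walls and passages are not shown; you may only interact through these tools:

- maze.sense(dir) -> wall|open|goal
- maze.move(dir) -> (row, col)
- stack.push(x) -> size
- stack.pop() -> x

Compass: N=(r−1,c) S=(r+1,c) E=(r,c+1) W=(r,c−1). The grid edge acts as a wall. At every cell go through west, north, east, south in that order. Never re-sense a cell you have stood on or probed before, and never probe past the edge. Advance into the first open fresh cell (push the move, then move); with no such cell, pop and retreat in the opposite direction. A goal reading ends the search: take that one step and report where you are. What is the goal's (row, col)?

Do: sense[dir='west']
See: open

Do: push[x='west']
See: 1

Do: move[dir='west']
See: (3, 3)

Do: sense[dir='west']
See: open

Do: push[x='west']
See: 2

Do: move[dir='west']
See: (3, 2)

Do: sense[dir='west']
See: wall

Do: sense[dir='north']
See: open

Do: push[x='north']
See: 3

Do: move[dir='north']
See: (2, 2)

Do: sense[dir='west']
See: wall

Do: sense[dir='north']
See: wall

Do: sense[dir='east']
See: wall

Do: pop[]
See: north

Do: move[dir='south']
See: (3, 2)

Do: sense[dir='south']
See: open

Do: push[x='south']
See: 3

Do: move[dir='south']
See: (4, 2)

Do: sense[dir='west']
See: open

Do: push[x='west']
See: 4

Do: move[dir='west']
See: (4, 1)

Do: sense[dir='west']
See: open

Do: push[x='west']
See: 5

Do: move[dir='west']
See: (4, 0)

Do: sense[dir='north']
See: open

Do: push[x='north']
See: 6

Do: move[dir='north']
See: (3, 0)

Do: sense[dir='north']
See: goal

Do: move[dir='north']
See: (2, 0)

Answer: (2, 0)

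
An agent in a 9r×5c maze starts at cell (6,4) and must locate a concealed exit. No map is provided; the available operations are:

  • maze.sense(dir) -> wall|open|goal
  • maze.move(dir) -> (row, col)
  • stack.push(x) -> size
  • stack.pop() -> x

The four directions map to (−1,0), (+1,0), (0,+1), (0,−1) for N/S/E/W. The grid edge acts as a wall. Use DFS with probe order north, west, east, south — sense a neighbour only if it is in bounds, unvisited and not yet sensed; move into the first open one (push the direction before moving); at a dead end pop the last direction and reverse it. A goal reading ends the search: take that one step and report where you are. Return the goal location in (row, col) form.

! sense(north) -> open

! push(north) -> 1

! move(north) -> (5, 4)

! sense(north) -> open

! push(north) -> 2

! move(north) -> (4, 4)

! sense(north) -> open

! push(north) -> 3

! move(north) -> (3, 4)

! sense(north) -> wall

! sense(west) -> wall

! pop() -> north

! move(south) -> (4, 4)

! sense(west) -> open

! push(west) -> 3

! move(west) -> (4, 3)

! sense(west) -> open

! push(west) -> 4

! move(west) -> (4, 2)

! sense(north) -> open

! push(north) -> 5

! move(north) -> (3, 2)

! sense(north) -> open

! push(north) -> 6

! move(north) -> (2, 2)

! sense(north) -> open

! push(north) -> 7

! move(north) -> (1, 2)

! sense(north) -> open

! push(north) -> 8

! move(north) -> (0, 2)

! sense(west) -> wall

! sense(east) -> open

! push(east) -> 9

! move(east) -> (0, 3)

! sense(east) -> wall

! sense(south) -> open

! push(south) -> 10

! move(south) -> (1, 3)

! sense(east) -> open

! push(east) -> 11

! move(east) -> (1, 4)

! pop() -> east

! move(west) -> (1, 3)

! sense(south) -> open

! push(south) -> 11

! move(south) -> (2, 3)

! pop() -> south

! move(north) -> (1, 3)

! pop() -> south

! move(north) -> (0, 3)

! pop() -> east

! move(west) -> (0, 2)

! pop() -> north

! move(south) -> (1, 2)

! sense(west) -> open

! push(west) -> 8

! move(west) -> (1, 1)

! sense(west) -> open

! push(west) -> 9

! move(west) -> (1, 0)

! sense(north) -> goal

! move(north) -> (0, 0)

Answer: (0, 0)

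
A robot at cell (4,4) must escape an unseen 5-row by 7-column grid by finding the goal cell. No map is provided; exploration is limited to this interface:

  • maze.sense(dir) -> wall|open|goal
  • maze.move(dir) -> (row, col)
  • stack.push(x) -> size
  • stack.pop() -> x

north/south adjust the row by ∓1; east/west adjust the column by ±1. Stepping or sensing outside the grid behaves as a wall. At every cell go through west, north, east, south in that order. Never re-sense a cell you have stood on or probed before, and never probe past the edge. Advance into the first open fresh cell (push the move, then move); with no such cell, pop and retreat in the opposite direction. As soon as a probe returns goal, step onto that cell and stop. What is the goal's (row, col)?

Calling maze.sense with dir=west, — result: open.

Next I call stack.push with x=west, which returns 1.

Next I call maze.move with dir=west, — result: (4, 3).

I use maze.sense with dir=west, giving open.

I try stack.push with x=west, and see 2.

I try maze.move with dir=west, — result: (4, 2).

Then maze.sense with dir=west, and see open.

Calling stack.push with x=west, — result: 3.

I use maze.move with dir=west, : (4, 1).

I run maze.sense with dir=west, — result: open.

Invoking stack.push with x=west, → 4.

I try maze.move with dir=west, : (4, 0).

I try maze.sense with dir=north, and see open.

I run stack.push with x=north, which returns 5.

Then maze.move with dir=north, — result: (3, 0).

I use maze.sense with dir=north, yielding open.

Then stack.push with x=north, giving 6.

I call maze.move with dir=north, and observe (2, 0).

I call maze.sense with dir=north, and observe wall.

Next I call maze.sense with dir=east, which returns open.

Calling stack.push with x=east, → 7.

I invoke maze.move with dir=east, which returns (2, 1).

Now I run maze.sense with dir=north, and see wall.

Next I call maze.sense with dir=east, which returns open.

I invoke stack.push with x=east, and see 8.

Using maze.move with dir=east, and see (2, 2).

I invoke maze.sense with dir=north, — result: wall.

I try maze.sense with dir=east, — result: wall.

Using maze.sense with dir=south, and observe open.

I call stack.push with x=south, which returns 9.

Invoking maze.move with dir=south, and get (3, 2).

Next I call maze.sense with dir=west, → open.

I use stack.push with x=west, and see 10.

Using maze.move with dir=west, yielding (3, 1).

I call stack.pop(), — result: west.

Calling maze.move with dir=east, and see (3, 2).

Then maze.sense with dir=east, and get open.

Using stack.push with x=east, : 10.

I invoke maze.move with dir=east, → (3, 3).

Now I run maze.sense with dir=east, and get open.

Invoking stack.push with x=east, and get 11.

I try maze.move with dir=east, and observe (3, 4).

I try maze.sense with dir=north, which returns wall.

Using maze.sense with dir=east, giving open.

I invoke stack.push with x=east, yielding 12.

Now I run maze.move with dir=east, : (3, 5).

Then maze.sense with dir=north, yielding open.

Invoking stack.push with x=north, which returns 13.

I run maze.move with dir=north, which returns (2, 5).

I call maze.sense with dir=north, which returns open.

Using stack.push with x=north, giving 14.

Next I call maze.move with dir=north, and see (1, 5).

I call maze.sense with dir=west, and observe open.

I run stack.push with x=west, and observe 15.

I run maze.move with dir=west, and observe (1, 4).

Then maze.sense with dir=west, and observe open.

Calling stack.push with x=west, — result: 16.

I use maze.move with dir=west, giving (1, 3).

I use maze.sense with dir=north, giving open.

I run stack.push with x=north, which returns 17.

I call maze.move with dir=north, — result: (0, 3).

I use maze.sense with dir=west, giving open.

Using stack.push with x=west, giving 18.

I invoke maze.move with dir=west, — result: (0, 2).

Calling maze.sense with dir=west, — result: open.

Using stack.push with x=west, : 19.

Calling maze.move with dir=west, giving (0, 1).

I use maze.sense with dir=west, yielding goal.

I use maze.move with dir=west, yielding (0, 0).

Answer: (0, 0)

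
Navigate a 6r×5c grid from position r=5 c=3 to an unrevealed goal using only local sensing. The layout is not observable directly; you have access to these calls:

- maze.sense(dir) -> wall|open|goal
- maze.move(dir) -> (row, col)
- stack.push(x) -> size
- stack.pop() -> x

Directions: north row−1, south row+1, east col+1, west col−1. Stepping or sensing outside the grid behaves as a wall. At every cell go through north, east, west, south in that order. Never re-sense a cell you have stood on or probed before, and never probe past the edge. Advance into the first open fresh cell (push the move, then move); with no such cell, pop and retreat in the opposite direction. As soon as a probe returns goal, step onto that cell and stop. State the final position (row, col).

> maze.sense dir: north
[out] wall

> maze.sense dir: east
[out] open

> stack.push x: east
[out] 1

> maze.move dir: east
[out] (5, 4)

> maze.sense dir: north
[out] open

> stack.push x: north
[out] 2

> maze.move dir: north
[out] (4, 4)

> maze.sense dir: north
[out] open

> stack.push x: north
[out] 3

> maze.move dir: north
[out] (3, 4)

> maze.sense dir: north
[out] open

> stack.push x: north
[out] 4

> maze.move dir: north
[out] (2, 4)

> maze.sense dir: north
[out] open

> stack.push x: north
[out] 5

> maze.move dir: north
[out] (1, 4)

> maze.sense dir: north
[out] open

> stack.push x: north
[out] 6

> maze.move dir: north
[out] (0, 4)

> maze.sense dir: west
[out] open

> stack.push x: west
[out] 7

> maze.move dir: west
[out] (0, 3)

> maze.sense dir: west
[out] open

> stack.push x: west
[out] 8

> maze.move dir: west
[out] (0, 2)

> maze.sense dir: west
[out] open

> stack.push x: west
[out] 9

> maze.move dir: west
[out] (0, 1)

> maze.sense dir: west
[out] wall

> maze.sense dir: south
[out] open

> stack.push x: south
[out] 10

> maze.move dir: south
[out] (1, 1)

> maze.sense dir: east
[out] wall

> maze.sense dir: west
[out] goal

> maze.move dir: west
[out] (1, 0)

Answer: (1, 0)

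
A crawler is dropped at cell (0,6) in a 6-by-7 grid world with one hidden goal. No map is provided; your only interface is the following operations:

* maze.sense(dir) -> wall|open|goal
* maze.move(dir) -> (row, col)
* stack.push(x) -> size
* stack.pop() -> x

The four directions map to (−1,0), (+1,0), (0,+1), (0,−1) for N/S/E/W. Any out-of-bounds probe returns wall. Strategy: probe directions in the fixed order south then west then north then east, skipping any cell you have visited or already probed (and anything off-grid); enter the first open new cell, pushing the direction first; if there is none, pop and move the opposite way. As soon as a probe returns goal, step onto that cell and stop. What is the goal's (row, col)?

CALL sense[dir: south]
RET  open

CALL push[x: south]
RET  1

CALL move[dir: south]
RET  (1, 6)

CALL sense[dir: south]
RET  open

CALL push[x: south]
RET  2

CALL move[dir: south]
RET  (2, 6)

CALL sense[dir: south]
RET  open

CALL push[x: south]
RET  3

CALL move[dir: south]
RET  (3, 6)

CALL sense[dir: south]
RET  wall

CALL sense[dir: west]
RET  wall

CALL pop[]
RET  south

CALL move[dir: north]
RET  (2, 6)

CALL sense[dir: west]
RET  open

CALL push[x: west]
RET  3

CALL move[dir: west]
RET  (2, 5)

CALL sense[dir: west]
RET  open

CALL push[x: west]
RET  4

CALL move[dir: west]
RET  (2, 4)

CALL sense[dir: south]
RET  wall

CALL sense[dir: west]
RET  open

CALL push[x: west]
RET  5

CALL move[dir: west]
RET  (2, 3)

CALL sense[dir: south]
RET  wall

CALL sense[dir: west]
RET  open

CALL push[x: west]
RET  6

CALL move[dir: west]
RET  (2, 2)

CALL sense[dir: south]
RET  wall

CALL sense[dir: west]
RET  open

CALL push[x: west]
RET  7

CALL move[dir: west]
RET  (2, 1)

CALL sense[dir: south]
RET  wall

CALL sense[dir: west]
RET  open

CALL push[x: west]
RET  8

CALL move[dir: west]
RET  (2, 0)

CALL sense[dir: south]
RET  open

CALL push[x: south]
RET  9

CALL move[dir: south]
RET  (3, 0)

CALL sense[dir: south]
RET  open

CALL push[x: south]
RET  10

CALL move[dir: south]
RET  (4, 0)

CALL sense[dir: south]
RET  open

CALL push[x: south]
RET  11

CALL move[dir: south]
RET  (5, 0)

CALL sense[dir: east]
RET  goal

CALL move[dir: east]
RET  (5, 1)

Answer: (5, 1)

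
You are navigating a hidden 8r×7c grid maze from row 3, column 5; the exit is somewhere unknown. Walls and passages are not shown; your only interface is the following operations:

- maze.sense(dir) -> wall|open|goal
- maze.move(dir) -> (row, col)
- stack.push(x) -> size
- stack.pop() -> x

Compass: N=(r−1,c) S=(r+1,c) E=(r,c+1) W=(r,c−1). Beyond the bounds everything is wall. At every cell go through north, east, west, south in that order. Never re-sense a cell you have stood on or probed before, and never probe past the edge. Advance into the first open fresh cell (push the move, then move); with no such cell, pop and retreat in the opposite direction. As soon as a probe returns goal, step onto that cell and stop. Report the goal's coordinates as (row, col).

·→ maze.sense(dir=north)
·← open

·→ stack.push(x=north)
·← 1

·→ maze.move(dir=north)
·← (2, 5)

·→ maze.sense(dir=north)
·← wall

·→ maze.sense(dir=east)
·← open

·→ stack.push(x=east)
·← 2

·→ maze.move(dir=east)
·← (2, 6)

·→ maze.sense(dir=north)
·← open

·→ stack.push(x=north)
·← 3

·→ maze.move(dir=north)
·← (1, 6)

·→ maze.sense(dir=north)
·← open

·→ stack.push(x=north)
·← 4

·→ maze.move(dir=north)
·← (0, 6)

·→ maze.sense(dir=west)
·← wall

·→ stack.pop()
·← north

·→ maze.move(dir=south)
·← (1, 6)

·→ stack.pop()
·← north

·→ maze.move(dir=south)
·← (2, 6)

·→ maze.sense(dir=south)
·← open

·→ stack.push(x=south)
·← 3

·→ maze.move(dir=south)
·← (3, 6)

·→ maze.sense(dir=south)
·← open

·→ stack.push(x=south)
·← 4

·→ maze.move(dir=south)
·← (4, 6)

·→ maze.sense(dir=west)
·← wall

·→ maze.sense(dir=south)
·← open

·→ stack.push(x=south)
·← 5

·→ maze.move(dir=south)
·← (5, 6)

·→ maze.sense(dir=west)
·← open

·→ stack.push(x=west)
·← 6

·→ maze.move(dir=west)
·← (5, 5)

·→ maze.sense(dir=west)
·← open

·→ stack.push(x=west)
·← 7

·→ maze.move(dir=west)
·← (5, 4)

·→ maze.sense(dir=north)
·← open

·→ stack.push(x=north)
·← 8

·→ maze.move(dir=north)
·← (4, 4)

·→ maze.sense(dir=north)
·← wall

·→ maze.sense(dir=west)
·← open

·→ stack.push(x=west)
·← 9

·→ maze.move(dir=west)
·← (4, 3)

·→ maze.sense(dir=north)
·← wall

·→ maze.sense(dir=west)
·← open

·→ stack.push(x=west)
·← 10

·→ maze.move(dir=west)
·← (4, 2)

·→ maze.sense(dir=north)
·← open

·→ stack.push(x=north)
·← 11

·→ maze.move(dir=north)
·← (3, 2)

·→ maze.sense(dir=north)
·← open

·→ stack.push(x=north)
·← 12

·→ maze.move(dir=north)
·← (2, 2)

·→ maze.sense(dir=north)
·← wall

·→ maze.sense(dir=east)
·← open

·→ stack.push(x=east)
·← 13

·→ maze.move(dir=east)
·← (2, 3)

·→ maze.sense(dir=north)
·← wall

·→ maze.sense(dir=east)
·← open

·→ stack.push(x=east)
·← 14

·→ maze.move(dir=east)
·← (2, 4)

·→ maze.sense(dir=north)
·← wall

·→ stack.pop()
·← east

·→ maze.move(dir=west)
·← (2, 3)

·→ stack.pop()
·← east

·→ maze.move(dir=west)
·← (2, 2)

·→ maze.sense(dir=west)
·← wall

·→ stack.pop()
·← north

·→ maze.move(dir=south)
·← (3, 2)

·→ maze.sense(dir=west)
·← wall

·→ stack.pop()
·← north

·→ maze.move(dir=south)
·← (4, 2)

·→ maze.sense(dir=west)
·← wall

·→ maze.sense(dir=south)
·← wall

·→ stack.pop()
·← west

·→ maze.move(dir=east)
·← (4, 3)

·→ maze.sense(dir=south)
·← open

·→ stack.push(x=south)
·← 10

·→ maze.move(dir=south)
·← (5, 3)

·→ maze.sense(dir=south)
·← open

·→ stack.push(x=south)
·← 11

·→ maze.move(dir=south)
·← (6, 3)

·→ maze.sense(dir=east)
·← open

·→ stack.push(x=east)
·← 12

·→ maze.move(dir=east)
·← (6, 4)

·→ maze.sense(dir=east)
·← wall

·→ maze.sense(dir=south)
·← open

·→ stack.push(x=south)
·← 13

·→ maze.move(dir=south)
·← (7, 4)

·→ maze.sense(dir=east)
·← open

·→ stack.push(x=east)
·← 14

·→ maze.move(dir=east)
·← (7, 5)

·→ maze.sense(dir=east)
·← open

·→ stack.push(x=east)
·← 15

·→ maze.move(dir=east)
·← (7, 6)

·→ maze.sense(dir=north)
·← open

·→ stack.push(x=north)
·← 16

·→ maze.move(dir=north)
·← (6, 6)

·→ stack.pop()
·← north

·→ maze.move(dir=south)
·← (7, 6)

·→ stack.pop()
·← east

·→ maze.move(dir=west)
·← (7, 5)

·→ stack.pop()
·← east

·→ maze.move(dir=west)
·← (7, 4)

·→ maze.sense(dir=west)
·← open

·→ stack.push(x=west)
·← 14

·→ maze.move(dir=west)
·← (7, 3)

·→ maze.sense(dir=west)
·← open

·→ stack.push(x=west)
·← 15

·→ maze.move(dir=west)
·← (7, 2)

·→ maze.sense(dir=north)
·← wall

·→ maze.sense(dir=west)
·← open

·→ stack.push(x=west)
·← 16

·→ maze.move(dir=west)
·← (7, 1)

·→ maze.sense(dir=north)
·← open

·→ stack.push(x=north)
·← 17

·→ maze.move(dir=north)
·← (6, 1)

·→ maze.sense(dir=north)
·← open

·→ stack.push(x=north)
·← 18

·→ maze.move(dir=north)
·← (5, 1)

·→ maze.sense(dir=west)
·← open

·→ stack.push(x=west)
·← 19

·→ maze.move(dir=west)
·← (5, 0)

·→ maze.sense(dir=north)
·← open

·→ stack.push(x=north)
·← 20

·→ maze.move(dir=north)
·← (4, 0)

·→ maze.sense(dir=north)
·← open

·→ stack.push(x=north)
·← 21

·→ maze.move(dir=north)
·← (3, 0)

·→ maze.sense(dir=north)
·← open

·→ stack.push(x=north)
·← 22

·→ maze.move(dir=north)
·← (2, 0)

·→ maze.sense(dir=north)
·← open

·→ stack.push(x=north)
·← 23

·→ maze.move(dir=north)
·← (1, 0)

·→ maze.sense(dir=north)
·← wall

·→ maze.sense(dir=east)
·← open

·→ stack.push(x=east)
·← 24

·→ maze.move(dir=east)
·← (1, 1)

·→ maze.sense(dir=north)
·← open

·→ stack.push(x=north)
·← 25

·→ maze.move(dir=north)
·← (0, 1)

·→ maze.sense(dir=east)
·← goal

·→ maze.move(dir=east)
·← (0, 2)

Answer: (0, 2)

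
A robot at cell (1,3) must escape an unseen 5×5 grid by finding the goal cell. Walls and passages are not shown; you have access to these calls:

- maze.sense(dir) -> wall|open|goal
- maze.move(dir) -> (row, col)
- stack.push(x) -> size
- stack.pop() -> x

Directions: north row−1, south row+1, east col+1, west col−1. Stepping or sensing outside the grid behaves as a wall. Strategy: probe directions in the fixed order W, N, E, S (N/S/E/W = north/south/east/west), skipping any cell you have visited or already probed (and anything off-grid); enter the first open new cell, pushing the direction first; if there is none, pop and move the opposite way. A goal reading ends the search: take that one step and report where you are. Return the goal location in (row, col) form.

-- maze.sense(dir=west) ~> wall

-- maze.sense(dir=north) ~> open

-- stack.push(x=north) ~> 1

-- maze.move(dir=north) ~> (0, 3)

-- maze.sense(dir=west) ~> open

-- stack.push(x=west) ~> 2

-- maze.move(dir=west) ~> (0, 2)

-- maze.sense(dir=west) ~> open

-- stack.push(x=west) ~> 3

-- maze.move(dir=west) ~> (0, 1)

-- maze.sense(dir=west) ~> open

-- stack.push(x=west) ~> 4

-- maze.move(dir=west) ~> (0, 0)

-- maze.sense(dir=south) ~> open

-- stack.push(x=south) ~> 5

-- maze.move(dir=south) ~> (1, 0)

-- maze.sense(dir=east) ~> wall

-- maze.sense(dir=south) ~> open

-- stack.push(x=south) ~> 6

-- maze.move(dir=south) ~> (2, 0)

-- maze.sense(dir=east) ~> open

-- stack.push(x=east) ~> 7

-- maze.move(dir=east) ~> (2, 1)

-- maze.sense(dir=east) ~> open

-- stack.push(x=east) ~> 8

-- maze.move(dir=east) ~> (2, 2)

-- maze.sense(dir=east) ~> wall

-- maze.sense(dir=south) ~> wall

-- stack.pop() ~> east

-- maze.move(dir=west) ~> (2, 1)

-- maze.sense(dir=south) ~> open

-- stack.push(x=south) ~> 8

-- maze.move(dir=south) ~> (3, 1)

-- maze.sense(dir=west) ~> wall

-- maze.sense(dir=south) ~> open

-- stack.push(x=south) ~> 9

-- maze.move(dir=south) ~> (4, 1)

-- maze.sense(dir=west) ~> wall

-- maze.sense(dir=east) ~> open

-- stack.push(x=east) ~> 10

-- maze.move(dir=east) ~> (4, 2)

-- maze.sense(dir=east) ~> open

-- stack.push(x=east) ~> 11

-- maze.move(dir=east) ~> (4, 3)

-- maze.sense(dir=north) ~> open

-- stack.push(x=north) ~> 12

-- maze.move(dir=north) ~> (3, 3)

-- maze.sense(dir=east) ~> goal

-- maze.move(dir=east) ~> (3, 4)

Answer: (3, 4)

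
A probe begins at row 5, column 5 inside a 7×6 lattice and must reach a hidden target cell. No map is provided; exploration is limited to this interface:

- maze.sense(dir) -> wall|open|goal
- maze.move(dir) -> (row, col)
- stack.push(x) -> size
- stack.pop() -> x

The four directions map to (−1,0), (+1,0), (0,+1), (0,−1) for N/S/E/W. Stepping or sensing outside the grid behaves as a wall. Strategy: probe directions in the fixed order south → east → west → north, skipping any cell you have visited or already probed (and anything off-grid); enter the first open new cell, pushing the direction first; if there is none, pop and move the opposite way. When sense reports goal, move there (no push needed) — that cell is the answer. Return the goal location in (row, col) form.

% 1. sense(dir→south) => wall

% 2. sense(dir→west) => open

% 3. push(x→west) => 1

% 4. move(dir→west) => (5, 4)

% 5. sense(dir→south) => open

% 6. push(x→south) => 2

% 7. move(dir→south) => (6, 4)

% 8. sense(dir→west) => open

% 9. push(x→west) => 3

% 10. move(dir→west) => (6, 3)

% 11. sense(dir→west) => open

% 12. push(x→west) => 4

% 13. move(dir→west) => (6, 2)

% 14. sense(dir→west) => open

% 15. push(x→west) => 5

% 16. move(dir→west) => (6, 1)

% 17. sense(dir→west) => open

% 18. push(x→west) => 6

% 19. move(dir→west) => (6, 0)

% 20. sense(dir→north) => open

% 21. push(x→north) => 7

% 22. move(dir→north) => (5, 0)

% 23. sense(dir→east) => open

% 24. push(x→east) => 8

% 25. move(dir→east) => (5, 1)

% 26. sense(dir→east) => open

% 27. push(x→east) => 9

% 28. move(dir→east) => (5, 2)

% 29. sense(dir→east) => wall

% 30. sense(dir→north) => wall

% 31. pop() => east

% 32. move(dir→west) => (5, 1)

% 33. sense(dir→north) => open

% 34. push(x→north) => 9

% 35. move(dir→north) => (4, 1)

% 36. sense(dir→west) => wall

% 37. sense(dir→north) => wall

% 38. pop() => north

% 39. move(dir→south) => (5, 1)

% 40. pop() => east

% 41. move(dir→west) => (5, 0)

% 42. pop() => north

% 43. move(dir→south) => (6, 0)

% 44. pop() => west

% 45. move(dir→east) => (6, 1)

% 46. pop() => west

% 47. move(dir→east) => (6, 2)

% 48. pop() => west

% 49. move(dir→east) => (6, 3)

% 50. pop() => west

% 51. move(dir→east) => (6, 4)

% 52. pop() => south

% 53. move(dir→north) => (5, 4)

% 54. sense(dir→north) => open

% 55. push(x→north) => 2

% 56. move(dir→north) => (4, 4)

% 57. sense(dir→east) => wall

% 58. sense(dir→west) => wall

% 59. sense(dir→north) => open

% 60. push(x→north) => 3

% 61. move(dir→north) => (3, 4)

% 62. sense(dir→east) => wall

% 63. sense(dir→west) => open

% 64. push(x→west) => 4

% 65. move(dir→west) => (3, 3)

% 66. sense(dir→west) => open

% 67. push(x→west) => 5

% 68. move(dir→west) => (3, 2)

% 69. sense(dir→north) => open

% 70. push(x→north) => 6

% 71. move(dir→north) => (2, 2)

% 72. sense(dir→east) => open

% 73. push(x→east) => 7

% 74. move(dir→east) => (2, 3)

% 75. sense(dir→east) => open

% 76. push(x→east) => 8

% 77. move(dir→east) => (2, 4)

% 78. sense(dir→east) => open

% 79. push(x→east) => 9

% 80. move(dir→east) => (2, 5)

% 81. sense(dir→north) => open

% 82. push(x→north) => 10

% 83. move(dir→north) => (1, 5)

% 84. sense(dir→west) => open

% 85. push(x→west) => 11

% 86. move(dir→west) => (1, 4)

% 87. sense(dir→west) => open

% 88. push(x→west) => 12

% 89. move(dir→west) => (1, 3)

% 90. sense(dir→west) => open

% 91. push(x→west) => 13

% 92. move(dir→west) => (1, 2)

% 93. sense(dir→west) => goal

% 94. move(dir→west) => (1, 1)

Answer: (1, 1)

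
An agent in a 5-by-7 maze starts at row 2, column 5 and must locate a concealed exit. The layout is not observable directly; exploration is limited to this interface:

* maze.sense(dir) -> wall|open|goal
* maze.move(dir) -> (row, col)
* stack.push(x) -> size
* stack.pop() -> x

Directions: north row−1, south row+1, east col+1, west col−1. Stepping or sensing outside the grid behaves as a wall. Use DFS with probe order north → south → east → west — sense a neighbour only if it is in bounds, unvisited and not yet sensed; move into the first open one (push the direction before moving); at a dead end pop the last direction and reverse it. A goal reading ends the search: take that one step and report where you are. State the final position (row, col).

I use maze.sense(dir='north'), and get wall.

I use maze.sense(dir='south'), and get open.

Then stack.push(x='south'), which returns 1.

I try maze.move(dir='south'), and observe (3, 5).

I call maze.sense(dir='south'), and observe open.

Invoking stack.push(x='south'), → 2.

Next I call maze.move(dir='south'), and see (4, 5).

I try maze.sense(dir='east'), → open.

Next I call stack.push(x='east'), and get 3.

Then maze.move(dir='east'), and see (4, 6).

I call maze.sense(dir='north'), and see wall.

I run stack.pop(), → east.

I run maze.move(dir='west'), giving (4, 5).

I try maze.sense(dir='west'), yielding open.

I try stack.push(x='west'), giving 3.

I run maze.move(dir='west'), giving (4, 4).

I use maze.sense(dir='north'), which returns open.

Next I call stack.push(x='north'), : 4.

I invoke maze.move(dir='north'), and see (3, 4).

I invoke maze.sense(dir='north'), giving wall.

Then maze.sense(dir='west'), and get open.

I try stack.push(x='west'), which returns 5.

I run maze.move(dir='west'), giving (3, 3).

I try maze.sense(dir='north'), which returns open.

Then stack.push(x='north'), yielding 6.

Then maze.move(dir='north'), which returns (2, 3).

I try maze.sense(dir='north'), and get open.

I try stack.push(x='north'), and observe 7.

Now I run maze.move(dir='north'), → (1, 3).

I run maze.sense(dir='north'), → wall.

Calling maze.sense(dir='east'), → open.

Next I call stack.push(x='east'), — result: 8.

Next I call maze.move(dir='east'), and observe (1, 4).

I try maze.sense(dir='north'), yielding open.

Using stack.push(x='north'), and get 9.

Using maze.move(dir='north'), giving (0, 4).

I try maze.sense(dir='east'), and see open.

Next I call stack.push(x='east'), — result: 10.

Calling maze.move(dir='east'), which returns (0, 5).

I run maze.sense(dir='east'), → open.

I use stack.push(x='east'), — result: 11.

Then maze.move(dir='east'), — result: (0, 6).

Now I run maze.sense(dir='south'), and get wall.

I invoke stack.pop(), and observe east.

I call maze.move(dir='west'), which returns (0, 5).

I try stack.pop, : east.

I use maze.move(dir='west'), and see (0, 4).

Next I call stack.pop, which returns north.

Then maze.move(dir='south'), yielding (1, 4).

Next I call stack.pop(), → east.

Invoking maze.move(dir='west'), : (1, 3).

I call maze.sense(dir='west'), yielding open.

I invoke stack.push(x='west'), : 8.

I use maze.move(dir='west'), yielding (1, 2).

I use maze.sense(dir='north'), yielding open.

I invoke stack.push(x='north'), giving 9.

I invoke maze.move(dir='north'), and get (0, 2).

I use maze.sense(dir='west'), and get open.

I use stack.push(x='west'), which returns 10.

Now I run maze.move(dir='west'), → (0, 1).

I call maze.sense(dir='south'), and get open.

I run stack.push(x='south'), — result: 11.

Calling maze.move(dir='south'), : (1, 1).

I run maze.sense(dir='south'), and get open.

I invoke stack.push(x='south'), and observe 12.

I run maze.move(dir='south'), which returns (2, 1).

Now I run maze.sense(dir='south'), and see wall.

I invoke maze.sense(dir='east'), and observe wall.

I call maze.sense(dir='west'), — result: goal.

I call maze.move(dir='west'), which returns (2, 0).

Answer: (2, 0)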